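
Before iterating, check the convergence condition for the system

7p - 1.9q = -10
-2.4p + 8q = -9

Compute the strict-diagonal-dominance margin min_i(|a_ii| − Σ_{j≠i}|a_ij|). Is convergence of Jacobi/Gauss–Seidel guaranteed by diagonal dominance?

5.1

row 1: |7| − (1.9) = 5.1
row 2: |8| − (2.4) = 5.6
minimum over rows = 5.1 → strictly diagonally dominant (convergence guaranteed)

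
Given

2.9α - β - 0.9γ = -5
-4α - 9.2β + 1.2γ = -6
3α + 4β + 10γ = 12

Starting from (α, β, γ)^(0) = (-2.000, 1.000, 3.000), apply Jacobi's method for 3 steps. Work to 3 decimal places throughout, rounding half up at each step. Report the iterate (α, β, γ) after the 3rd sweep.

(-1.192, 1.000, 0.977)

Iteration 1:
  α = (-5 - (-1)·1.000 - (-0.9)·3.000) / (2.9) = -0.448
  β = (-6 - (-4)·-2.000 - (1.2)·3.000) / (-9.2) = 1.913
  γ = (12 - (3)·-2.000 - (4)·1.000) / (10) = 1.400
Iteration 2:
  α = (-5 - (-1)·1.913 - (-0.9)·1.400) / (2.9) = -0.630
  β = (-6 - (-4)·-0.448 - (1.2)·1.400) / (-9.2) = 1.030
  γ = (12 - (3)·-0.448 - (4)·1.913) / (10) = 0.569
Iteration 3:
  α = (-5 - (-1)·1.030 - (-0.9)·0.569) / (2.9) = -1.192
  β = (-6 - (-4)·-0.630 - (1.2)·0.569) / (-9.2) = 1.000
  γ = (12 - (3)·-0.630 - (4)·1.030) / (10) = 0.977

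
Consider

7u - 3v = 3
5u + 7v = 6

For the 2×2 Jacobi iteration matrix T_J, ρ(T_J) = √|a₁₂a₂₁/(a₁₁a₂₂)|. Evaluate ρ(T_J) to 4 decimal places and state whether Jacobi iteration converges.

a₁₂a₂₁/(a₁₁a₂₂) = (-3)·(5) / ((7)·(7)) = -0.306122
ρ = √|-0.306122| = √0.306122 = 0.5533
ρ < 1, so Jacobi converges

0.5533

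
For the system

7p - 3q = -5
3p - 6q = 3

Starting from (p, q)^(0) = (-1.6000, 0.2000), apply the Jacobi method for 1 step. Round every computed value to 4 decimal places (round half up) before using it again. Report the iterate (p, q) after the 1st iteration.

Iteration 1:
  p = (-5 - (-3)·0.2000) / (7) = -0.6286
  q = (3 - (3)·-1.6000) / (-6) = -1.3000

(-0.6286, -1.3000)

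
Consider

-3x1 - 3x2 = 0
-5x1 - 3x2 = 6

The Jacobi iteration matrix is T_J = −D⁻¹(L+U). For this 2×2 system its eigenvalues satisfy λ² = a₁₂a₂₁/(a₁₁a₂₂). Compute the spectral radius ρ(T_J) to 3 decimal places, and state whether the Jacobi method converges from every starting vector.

a₁₂a₂₁/(a₁₁a₂₂) = (-3)·(-5) / ((-3)·(-3)) = 1.666667
ρ = √|1.666667| = √1.666667 = 1.291
ρ > 1, so Jacobi diverges

1.291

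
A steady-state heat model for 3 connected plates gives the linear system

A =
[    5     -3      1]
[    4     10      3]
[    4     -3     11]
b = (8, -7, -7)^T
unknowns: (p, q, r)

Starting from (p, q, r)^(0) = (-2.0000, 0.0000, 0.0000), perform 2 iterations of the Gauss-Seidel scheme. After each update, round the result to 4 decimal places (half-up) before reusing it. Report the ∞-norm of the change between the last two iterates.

0.6700

Iteration 1:
  p = (8 - (-3)·0.0000 - (1)·0.0000) / (5) = 1.6000
  q = (-7 - (4)·1.6000 - (3)·0.0000) / (10) = -1.3400
  r = (-7 - (4)·1.6000 - (-3)·-1.3400) / (11) = -1.5836
Iteration 2:
  p = (8 - (-3)·-1.3400 - (1)·-1.5836) / (5) = 1.1127
  q = (-7 - (4)·1.1127 - (3)·-1.5836) / (10) = -0.6700
  r = (-7 - (4)·1.1127 - (-3)·-0.6700) / (11) = -1.2237
Change: (-0.4873, 0.6700, 0.3599) → max |·| = 0.6700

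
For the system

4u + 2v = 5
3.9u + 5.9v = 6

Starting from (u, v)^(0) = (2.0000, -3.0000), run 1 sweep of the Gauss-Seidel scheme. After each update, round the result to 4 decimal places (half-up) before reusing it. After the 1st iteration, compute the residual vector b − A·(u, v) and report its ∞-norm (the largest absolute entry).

Iteration 1:
  u = (5 - (2)·-3.0000) / (4) = 2.7500
  v = (6 - (3.9)·2.7500) / (5.9) = -0.8008
Residual b − A·x = (-4.3984, -0.0003); ∞-norm = 4.3984

4.3984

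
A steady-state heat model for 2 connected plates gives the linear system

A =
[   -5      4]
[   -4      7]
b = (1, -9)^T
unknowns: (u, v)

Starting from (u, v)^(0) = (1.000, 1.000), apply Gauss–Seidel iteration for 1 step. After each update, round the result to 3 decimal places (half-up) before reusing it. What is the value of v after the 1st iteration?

Iteration 1:
  u = (1 - (4)·1.000) / (-5) = 0.600
  v = (-9 - (-4)·0.600) / (7) = -0.943

-0.943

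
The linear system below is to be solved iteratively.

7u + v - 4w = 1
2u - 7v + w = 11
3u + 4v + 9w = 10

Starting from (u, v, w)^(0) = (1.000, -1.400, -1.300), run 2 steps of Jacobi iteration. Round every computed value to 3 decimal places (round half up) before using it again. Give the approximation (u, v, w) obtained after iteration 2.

Iteration 1:
  u = (1 - (1)·-1.400 - (-4)·-1.300) / (7) = -0.400
  v = (11 - (2)·1.000 - (1)·-1.300) / (-7) = -1.471
  w = (10 - (3)·1.000 - (4)·-1.400) / (9) = 1.400
Iteration 2:
  u = (1 - (1)·-1.471 - (-4)·1.400) / (7) = 1.153
  v = (11 - (2)·-0.400 - (1)·1.400) / (-7) = -1.486
  w = (10 - (3)·-0.400 - (4)·-1.471) / (9) = 1.898

(1.153, -1.486, 1.898)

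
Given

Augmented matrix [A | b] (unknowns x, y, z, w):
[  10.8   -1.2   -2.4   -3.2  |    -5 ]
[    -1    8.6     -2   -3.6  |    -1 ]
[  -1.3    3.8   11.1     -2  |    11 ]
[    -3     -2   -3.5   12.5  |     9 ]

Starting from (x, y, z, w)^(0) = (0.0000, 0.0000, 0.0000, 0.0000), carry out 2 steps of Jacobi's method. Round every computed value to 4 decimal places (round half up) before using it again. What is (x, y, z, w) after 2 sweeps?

Iteration 1:
  x = (-5 - (-1.2)·0.0000 - (-2.4)·0.0000 - (-3.2)·0.0000) / (10.8) = -0.4630
  y = (-1 - (-1)·0.0000 - (-2)·0.0000 - (-3.6)·0.0000) / (8.6) = -0.1163
  z = (11 - (-1.3)·0.0000 - (3.8)·0.0000 - (-2)·0.0000) / (11.1) = 0.9910
  w = (9 - (-3)·0.0000 - (-2)·0.0000 - (-3.5)·0.0000) / (12.5) = 0.7200
Iteration 2:
  x = (-5 - (-1.2)·-0.1163 - (-2.4)·0.9910 - (-3.2)·0.7200) / (10.8) = -0.0423
  y = (-1 - (-1)·-0.4630 - (-2)·0.9910 - (-3.6)·0.7200) / (8.6) = 0.3617
  z = (11 - (-1.3)·-0.4630 - (3.8)·-0.1163 - (-2)·0.7200) / (11.1) = 1.1063
  w = (9 - (-3)·-0.4630 - (-2)·-0.1163 - (-3.5)·0.9910) / (12.5) = 0.8678

(-0.0423, 0.3617, 1.1063, 0.8678)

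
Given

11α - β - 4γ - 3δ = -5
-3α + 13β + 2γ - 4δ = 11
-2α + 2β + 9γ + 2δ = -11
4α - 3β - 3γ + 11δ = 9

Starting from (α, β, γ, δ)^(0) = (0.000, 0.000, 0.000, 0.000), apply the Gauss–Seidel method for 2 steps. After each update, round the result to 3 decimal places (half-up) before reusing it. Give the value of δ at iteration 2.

Iteration 1:
  α = (-5 - (-1)·0.000 - (-4)·0.000 - (-3)·0.000) / (11) = -0.455
  β = (11 - (-3)·-0.455 - (2)·0.000 - (-4)·0.000) / (13) = 0.741
  γ = (-11 - (-2)·-0.455 - (2)·0.741 - (2)·0.000) / (9) = -1.488
  δ = (9 - (4)·-0.455 - (-3)·0.741 - (-3)·-1.488) / (11) = 0.780
Iteration 2:
  α = (-5 - (-1)·0.741 - (-4)·-1.488 - (-3)·0.780) / (11) = -0.716
  β = (11 - (-3)·-0.716 - (2)·-1.488 - (-4)·0.780) / (13) = 1.150
  γ = (-11 - (-2)·-0.716 - (2)·1.150 - (2)·0.780) / (9) = -1.810
  δ = (9 - (4)·-0.716 - (-3)·1.150 - (-3)·-1.810) / (11) = 0.899

0.899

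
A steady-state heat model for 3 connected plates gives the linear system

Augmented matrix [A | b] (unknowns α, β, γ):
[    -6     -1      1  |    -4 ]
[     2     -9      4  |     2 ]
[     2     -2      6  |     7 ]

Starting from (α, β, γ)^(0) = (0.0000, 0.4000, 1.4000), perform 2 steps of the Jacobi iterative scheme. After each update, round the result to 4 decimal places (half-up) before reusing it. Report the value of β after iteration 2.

Iteration 1:
  α = (-4 - (-1)·0.4000 - (1)·1.4000) / (-6) = 0.8333
  β = (2 - (2)·0.0000 - (4)·1.4000) / (-9) = 0.4000
  γ = (7 - (2)·0.0000 - (-2)·0.4000) / (6) = 1.3000
Iteration 2:
  α = (-4 - (-1)·0.4000 - (1)·1.3000) / (-6) = 0.8167
  β = (2 - (2)·0.8333 - (4)·1.3000) / (-9) = 0.5407
  γ = (7 - (2)·0.8333 - (-2)·0.4000) / (6) = 1.0222

0.5407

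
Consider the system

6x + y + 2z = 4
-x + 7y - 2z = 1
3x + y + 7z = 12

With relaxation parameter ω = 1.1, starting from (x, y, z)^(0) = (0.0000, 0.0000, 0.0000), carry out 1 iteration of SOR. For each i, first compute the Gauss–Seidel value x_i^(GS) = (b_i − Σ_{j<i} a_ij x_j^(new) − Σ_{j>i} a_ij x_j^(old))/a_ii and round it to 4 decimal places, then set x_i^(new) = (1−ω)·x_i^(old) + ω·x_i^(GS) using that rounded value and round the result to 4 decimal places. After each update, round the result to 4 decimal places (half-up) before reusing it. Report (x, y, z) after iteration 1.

Iteration 1:
  x: GS value = (4 - (1)·0.0000 - (2)·0.0000) / (6) = 0.6667;  x ← (1−ω)·0.0000 + ω·0.6667 = 0.7334
  y: GS value = (1 - (-1)·0.7334 - (-2)·0.0000) / (7) = 0.2476;  y ← (1−ω)·0.0000 + ω·0.2476 = 0.2724
  z: GS value = (12 - (3)·0.7334 - (1)·0.2724) / (7) = 1.3611;  z ← (1−ω)·0.0000 + ω·1.3611 = 1.4972

(0.7334, 0.2724, 1.4972)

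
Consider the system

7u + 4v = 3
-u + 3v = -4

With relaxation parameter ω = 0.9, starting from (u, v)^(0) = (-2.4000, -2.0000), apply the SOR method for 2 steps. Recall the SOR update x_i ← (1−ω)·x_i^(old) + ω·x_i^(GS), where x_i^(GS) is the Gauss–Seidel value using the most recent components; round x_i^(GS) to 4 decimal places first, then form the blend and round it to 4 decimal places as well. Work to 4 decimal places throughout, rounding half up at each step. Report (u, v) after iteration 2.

Iteration 1:
  u: GS value = (3 - (4)·-2.0000) / (7) = 1.5714;  u ← (1−ω)·-2.4000 + ω·1.5714 = 1.1743
  v: GS value = (-4 - (-1)·1.1743) / (3) = -0.9419;  v ← (1−ω)·-2.0000 + ω·-0.9419 = -1.0477
Iteration 2:
  u: GS value = (3 - (4)·-1.0477) / (7) = 1.0273;  u ← (1−ω)·1.1743 + ω·1.0273 = 1.0420
  v: GS value = (-4 - (-1)·1.0420) / (3) = -0.9860;  v ← (1−ω)·-1.0477 + ω·-0.9860 = -0.9922

(1.0420, -0.9922)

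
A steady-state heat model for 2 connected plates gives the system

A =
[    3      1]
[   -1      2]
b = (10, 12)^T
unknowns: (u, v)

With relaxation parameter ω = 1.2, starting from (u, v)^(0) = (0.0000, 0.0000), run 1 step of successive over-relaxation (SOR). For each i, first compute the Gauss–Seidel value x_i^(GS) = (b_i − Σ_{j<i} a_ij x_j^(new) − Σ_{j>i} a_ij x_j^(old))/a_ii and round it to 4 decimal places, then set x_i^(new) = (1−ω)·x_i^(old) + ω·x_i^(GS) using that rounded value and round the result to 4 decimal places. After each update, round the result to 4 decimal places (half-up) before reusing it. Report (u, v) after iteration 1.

(4.0000, 9.6000)

Iteration 1:
  u: GS value = (10 - (1)·0.0000) / (3) = 3.3333;  u ← (1−ω)·0.0000 + ω·3.3333 = 4.0000
  v: GS value = (12 - (-1)·4.0000) / (2) = 8.0000;  v ← (1−ω)·0.0000 + ω·8.0000 = 9.6000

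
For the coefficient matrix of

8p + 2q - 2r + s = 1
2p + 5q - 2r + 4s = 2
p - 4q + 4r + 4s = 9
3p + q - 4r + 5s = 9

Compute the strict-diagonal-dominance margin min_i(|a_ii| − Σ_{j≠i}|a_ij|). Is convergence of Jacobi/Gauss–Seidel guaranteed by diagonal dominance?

row 1: |8| − (2+2+1) = 3
row 2: |5| − (2+2+4) = -3
row 3: |4| − (1+4+4) = -5
row 4: |5| − (3+1+4) = -3
minimum over rows = -5 → not strictly diagonally dominant

-5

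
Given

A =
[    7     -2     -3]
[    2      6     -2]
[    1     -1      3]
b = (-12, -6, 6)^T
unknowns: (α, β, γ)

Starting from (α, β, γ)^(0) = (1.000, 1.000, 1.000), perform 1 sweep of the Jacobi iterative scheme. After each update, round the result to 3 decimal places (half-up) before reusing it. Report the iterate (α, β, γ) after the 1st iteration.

Iteration 1:
  α = (-12 - (-2)·1.000 - (-3)·1.000) / (7) = -1.000
  β = (-6 - (2)·1.000 - (-2)·1.000) / (6) = -1.000
  γ = (6 - (1)·1.000 - (-1)·1.000) / (3) = 2.000

(-1.000, -1.000, 2.000)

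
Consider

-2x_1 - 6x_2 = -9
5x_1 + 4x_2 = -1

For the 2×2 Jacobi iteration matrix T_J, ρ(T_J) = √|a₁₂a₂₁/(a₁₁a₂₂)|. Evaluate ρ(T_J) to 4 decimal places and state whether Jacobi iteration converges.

a₁₂a₂₁/(a₁₁a₂₂) = (-6)·(5) / ((-2)·(4)) = 3.750000
ρ = √|3.750000| = √3.750000 = 1.9365
ρ > 1, so Jacobi diverges

1.9365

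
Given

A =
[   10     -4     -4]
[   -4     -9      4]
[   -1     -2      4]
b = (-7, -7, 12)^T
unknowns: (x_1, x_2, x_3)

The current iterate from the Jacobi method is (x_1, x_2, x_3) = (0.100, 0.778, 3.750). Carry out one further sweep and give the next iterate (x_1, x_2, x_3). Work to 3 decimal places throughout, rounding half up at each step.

(1.111, 2.400, 3.414)

One sweep:
  x_1 = (-7 - (-4)·0.778 - (-4)·3.750) / (10) = 1.111
  x_2 = (-7 - (-4)·0.100 - (4)·3.750) / (-9) = 2.400
  x_3 = (12 - (-1)·0.100 - (-2)·0.778) / (4) = 3.414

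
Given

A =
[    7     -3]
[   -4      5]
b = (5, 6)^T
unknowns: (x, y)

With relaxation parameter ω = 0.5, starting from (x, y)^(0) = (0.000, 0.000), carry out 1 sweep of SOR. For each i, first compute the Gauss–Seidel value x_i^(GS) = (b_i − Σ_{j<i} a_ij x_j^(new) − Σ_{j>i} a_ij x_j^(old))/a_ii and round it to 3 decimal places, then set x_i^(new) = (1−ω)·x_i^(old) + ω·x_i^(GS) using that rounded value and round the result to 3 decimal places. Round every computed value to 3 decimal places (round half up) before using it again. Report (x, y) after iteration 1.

Iteration 1:
  x: GS value = (5 - (-3)·0.000) / (7) = 0.714;  x ← (1−ω)·0.000 + ω·0.714 = 0.357
  y: GS value = (6 - (-4)·0.357) / (5) = 1.486;  y ← (1−ω)·0.000 + ω·1.486 = 0.743

(0.357, 0.743)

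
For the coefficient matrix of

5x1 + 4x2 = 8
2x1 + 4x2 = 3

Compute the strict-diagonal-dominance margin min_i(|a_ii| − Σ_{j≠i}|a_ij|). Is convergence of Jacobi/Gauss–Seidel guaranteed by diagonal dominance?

1

row 1: |5| − (4) = 1
row 2: |4| − (2) = 2
minimum over rows = 1 → strictly diagonally dominant (convergence guaranteed)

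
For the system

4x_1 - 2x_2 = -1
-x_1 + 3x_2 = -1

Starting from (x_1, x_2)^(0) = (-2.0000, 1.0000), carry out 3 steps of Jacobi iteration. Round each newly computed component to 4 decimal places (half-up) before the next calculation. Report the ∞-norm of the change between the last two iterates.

Iteration 1:
  x_1 = (-1 - (-2)·1.0000) / (4) = 0.2500
  x_2 = (-1 - (-1)·-2.0000) / (3) = -1.0000
Iteration 2:
  x_1 = (-1 - (-2)·-1.0000) / (4) = -0.7500
  x_2 = (-1 - (-1)·0.2500) / (3) = -0.2500
Iteration 3:
  x_1 = (-1 - (-2)·-0.2500) / (4) = -0.3750
  x_2 = (-1 - (-1)·-0.7500) / (3) = -0.5833
Change: (0.3750, -0.3333) → max |·| = 0.3750

0.3750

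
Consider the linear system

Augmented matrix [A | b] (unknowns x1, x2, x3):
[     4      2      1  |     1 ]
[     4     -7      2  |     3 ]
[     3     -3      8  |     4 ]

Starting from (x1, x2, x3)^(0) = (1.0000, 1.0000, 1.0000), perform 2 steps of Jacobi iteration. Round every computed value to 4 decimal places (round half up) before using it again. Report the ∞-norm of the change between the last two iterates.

1.0000

Iteration 1:
  x1 = (1 - (2)·1.0000 - (1)·1.0000) / (4) = -0.5000
  x2 = (3 - (4)·1.0000 - (2)·1.0000) / (-7) = 0.4286
  x3 = (4 - (3)·1.0000 - (-3)·1.0000) / (8) = 0.5000
Iteration 2:
  x1 = (1 - (2)·0.4286 - (1)·0.5000) / (4) = -0.0893
  x2 = (3 - (4)·-0.5000 - (2)·0.5000) / (-7) = -0.5714
  x3 = (4 - (3)·-0.5000 - (-3)·0.4286) / (8) = 0.8482
Change: (0.4107, -1.0000, 0.3482) → max |·| = 1.0000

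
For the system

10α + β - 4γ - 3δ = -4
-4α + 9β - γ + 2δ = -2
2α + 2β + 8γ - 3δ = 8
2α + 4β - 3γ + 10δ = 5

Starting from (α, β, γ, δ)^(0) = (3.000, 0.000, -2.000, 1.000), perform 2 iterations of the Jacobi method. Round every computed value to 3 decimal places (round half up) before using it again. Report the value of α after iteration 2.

-0.427

Iteration 1:
  α = (-4 - (1)·0.000 - (-4)·-2.000 - (-3)·1.000) / (10) = -0.900
  β = (-2 - (-4)·3.000 - (-1)·-2.000 - (2)·1.000) / (9) = 0.667
  γ = (8 - (2)·3.000 - (2)·0.000 - (-3)·1.000) / (8) = 0.625
  δ = (5 - (2)·3.000 - (4)·0.000 - (-3)·-2.000) / (10) = -0.700
Iteration 2:
  α = (-4 - (1)·0.667 - (-4)·0.625 - (-3)·-0.700) / (10) = -0.427
  β = (-2 - (-4)·-0.900 - (-1)·0.625 - (2)·-0.700) / (9) = -0.397
  γ = (8 - (2)·-0.900 - (2)·0.667 - (-3)·-0.700) / (8) = 0.796
  δ = (5 - (2)·-0.900 - (4)·0.667 - (-3)·0.625) / (10) = 0.601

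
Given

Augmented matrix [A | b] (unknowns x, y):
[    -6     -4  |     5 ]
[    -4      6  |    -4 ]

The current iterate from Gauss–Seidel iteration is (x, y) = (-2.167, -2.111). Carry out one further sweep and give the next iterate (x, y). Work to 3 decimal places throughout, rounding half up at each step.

One sweep:
  x = (5 - (-4)·-2.111) / (-6) = 0.574
  y = (-4 - (-4)·0.574) / (6) = -0.284

(0.574, -0.284)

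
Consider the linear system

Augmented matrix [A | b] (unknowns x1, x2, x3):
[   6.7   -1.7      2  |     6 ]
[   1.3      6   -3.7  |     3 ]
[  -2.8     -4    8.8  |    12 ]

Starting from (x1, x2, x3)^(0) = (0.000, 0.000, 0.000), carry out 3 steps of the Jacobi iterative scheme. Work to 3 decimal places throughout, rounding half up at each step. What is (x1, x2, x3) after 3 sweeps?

(0.627, 1.524, 2.081)

Iteration 1:
  x1 = (6 - (-1.7)·0.000 - (2)·0.000) / (6.7) = 0.896
  x2 = (3 - (1.3)·0.000 - (-3.7)·0.000) / (6) = 0.500
  x3 = (12 - (-2.8)·0.000 - (-4)·0.000) / (8.8) = 1.364
Iteration 2:
  x1 = (6 - (-1.7)·0.500 - (2)·1.364) / (6.7) = 0.615
  x2 = (3 - (1.3)·0.896 - (-3.7)·1.364) / (6) = 1.147
  x3 = (12 - (-2.8)·0.896 - (-4)·0.500) / (8.8) = 1.876
Iteration 3:
  x1 = (6 - (-1.7)·1.147 - (2)·1.876) / (6.7) = 0.627
  x2 = (3 - (1.3)·0.615 - (-3.7)·1.876) / (6) = 1.524
  x3 = (12 - (-2.8)·0.615 - (-4)·1.147) / (8.8) = 2.081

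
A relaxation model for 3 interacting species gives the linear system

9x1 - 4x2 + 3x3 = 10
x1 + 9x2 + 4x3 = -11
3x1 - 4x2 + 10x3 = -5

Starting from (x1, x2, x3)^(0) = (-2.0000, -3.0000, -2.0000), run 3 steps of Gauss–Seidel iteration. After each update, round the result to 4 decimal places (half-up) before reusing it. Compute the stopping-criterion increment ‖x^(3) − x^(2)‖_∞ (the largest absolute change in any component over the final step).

Iteration 1:
  x1 = (10 - (-4)·-3.0000 - (3)·-2.0000) / (9) = 0.4444
  x2 = (-11 - (1)·0.4444 - (4)·-2.0000) / (9) = -0.3827
  x3 = (-5 - (3)·0.4444 - (-4)·-0.3827) / (10) = -0.7864
Iteration 2:
  x1 = (10 - (-4)·-0.3827 - (3)·-0.7864) / (9) = 1.2032
  x2 = (-11 - (1)·1.2032 - (4)·-0.7864) / (9) = -1.0064
  x3 = (-5 - (3)·1.2032 - (-4)·-1.0064) / (10) = -1.2635
Iteration 3:
  x1 = (10 - (-4)·-1.0064 - (3)·-1.2635) / (9) = 1.0850
  x2 = (-11 - (1)·1.0850 - (4)·-1.2635) / (9) = -0.7812
  x3 = (-5 - (3)·1.0850 - (-4)·-0.7812) / (10) = -1.1380
Change: (-0.1182, 0.2252, 0.1255) → max |·| = 0.2252

0.2252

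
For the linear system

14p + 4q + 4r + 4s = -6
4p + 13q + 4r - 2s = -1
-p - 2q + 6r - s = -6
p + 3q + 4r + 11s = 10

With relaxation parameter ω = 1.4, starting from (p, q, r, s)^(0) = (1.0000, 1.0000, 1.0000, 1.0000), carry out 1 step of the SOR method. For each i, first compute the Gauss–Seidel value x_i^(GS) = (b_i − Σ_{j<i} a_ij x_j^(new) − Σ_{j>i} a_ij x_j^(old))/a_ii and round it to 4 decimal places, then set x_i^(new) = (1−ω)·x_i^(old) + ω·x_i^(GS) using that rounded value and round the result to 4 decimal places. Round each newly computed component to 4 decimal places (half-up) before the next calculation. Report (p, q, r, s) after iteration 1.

Iteration 1:
  p: GS value = (-6 - (4)·1.0000 - (4)·1.0000 - (4)·1.0000) / (14) = -1.2857;  p ← (1−ω)·1.0000 + ω·-1.2857 = -2.2000
  q: GS value = (-1 - (4)·-2.2000 - (4)·1.0000 - (-2)·1.0000) / (13) = 0.4462;  q ← (1−ω)·1.0000 + ω·0.4462 = 0.2247
  r: GS value = (-6 - (-1)·-2.2000 - (-2)·0.2247 - (-1)·1.0000) / (6) = -1.1251;  r ← (1−ω)·1.0000 + ω·-1.1251 = -1.9751
  s: GS value = (10 - (1)·-2.2000 - (3)·0.2247 - (4)·-1.9751) / (11) = 1.7660;  s ← (1−ω)·1.0000 + ω·1.7660 = 2.0724

(-2.2000, 0.2247, -1.9751, 2.0724)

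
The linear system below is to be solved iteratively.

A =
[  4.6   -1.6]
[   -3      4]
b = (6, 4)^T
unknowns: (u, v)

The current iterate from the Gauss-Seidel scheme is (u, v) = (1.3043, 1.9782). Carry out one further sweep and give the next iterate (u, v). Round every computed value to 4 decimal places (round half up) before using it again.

One sweep:
  u = (6 - (-1.6)·1.9782) / (4.6) = 1.9924
  v = (4 - (-3)·1.9924) / (4) = 2.4943

(1.9924, 2.4943)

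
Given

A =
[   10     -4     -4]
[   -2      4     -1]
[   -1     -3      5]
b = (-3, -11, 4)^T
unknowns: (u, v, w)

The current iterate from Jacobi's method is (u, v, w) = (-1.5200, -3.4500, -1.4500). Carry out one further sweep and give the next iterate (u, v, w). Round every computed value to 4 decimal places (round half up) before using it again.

(-2.2600, -3.8725, -1.5740)

One sweep:
  u = (-3 - (-4)·-3.4500 - (-4)·-1.4500) / (10) = -2.2600
  v = (-11 - (-2)·-1.5200 - (-1)·-1.4500) / (4) = -3.8725
  w = (4 - (-1)·-1.5200 - (-3)·-3.4500) / (5) = -1.5740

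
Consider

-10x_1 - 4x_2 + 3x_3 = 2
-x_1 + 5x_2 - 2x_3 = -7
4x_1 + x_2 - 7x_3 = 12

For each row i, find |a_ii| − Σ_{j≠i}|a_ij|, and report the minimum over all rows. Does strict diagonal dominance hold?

row 1: |-10| − (4+3) = 3
row 2: |5| − (1+2) = 2
row 3: |-7| − (4+1) = 2
minimum over rows = 2 → strictly diagonally dominant (convergence guaranteed)

2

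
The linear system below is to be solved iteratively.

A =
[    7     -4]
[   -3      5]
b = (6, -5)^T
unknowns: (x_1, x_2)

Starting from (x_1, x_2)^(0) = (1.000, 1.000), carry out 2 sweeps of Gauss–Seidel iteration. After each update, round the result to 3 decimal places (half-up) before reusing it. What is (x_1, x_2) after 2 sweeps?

(0.775, -0.535)

Iteration 1:
  x_1 = (6 - (-4)·1.000) / (7) = 1.429
  x_2 = (-5 - (-3)·1.429) / (5) = -0.143
Iteration 2:
  x_1 = (6 - (-4)·-0.143) / (7) = 0.775
  x_2 = (-5 - (-3)·0.775) / (5) = -0.535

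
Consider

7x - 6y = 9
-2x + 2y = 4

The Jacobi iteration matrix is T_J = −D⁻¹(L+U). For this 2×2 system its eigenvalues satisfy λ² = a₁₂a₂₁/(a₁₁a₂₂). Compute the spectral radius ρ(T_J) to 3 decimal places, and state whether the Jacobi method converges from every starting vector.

0.926

a₁₂a₂₁/(a₁₁a₂₂) = (-6)·(-2) / ((7)·(2)) = 0.857143
ρ = √|0.857143| = √0.857143 = 0.926
ρ < 1, so Jacobi converges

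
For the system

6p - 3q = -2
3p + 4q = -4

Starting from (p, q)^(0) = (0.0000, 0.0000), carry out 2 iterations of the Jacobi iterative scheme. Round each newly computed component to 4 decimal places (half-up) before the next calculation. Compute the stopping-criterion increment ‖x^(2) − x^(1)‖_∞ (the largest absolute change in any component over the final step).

Iteration 1:
  p = (-2 - (-3)·0.0000) / (6) = -0.3333
  q = (-4 - (3)·0.0000) / (4) = -1.0000
Iteration 2:
  p = (-2 - (-3)·-1.0000) / (6) = -0.8333
  q = (-4 - (3)·-0.3333) / (4) = -0.7500
Change: (-0.5000, 0.2500) → max |·| = 0.5000

0.5000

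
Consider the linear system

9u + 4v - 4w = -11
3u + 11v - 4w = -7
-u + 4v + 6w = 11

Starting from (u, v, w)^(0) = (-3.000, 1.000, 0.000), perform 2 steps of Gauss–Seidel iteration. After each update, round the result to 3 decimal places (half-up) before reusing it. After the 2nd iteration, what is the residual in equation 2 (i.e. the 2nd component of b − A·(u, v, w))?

Iteration 1:
  u = (-11 - (4)·1.000 - (-4)·0.000) / (9) = -1.667
  v = (-7 - (3)·-1.667 - (-4)·0.000) / (11) = -0.182
  w = (11 - (-1)·-1.667 - (4)·-0.182) / (6) = 1.677
Iteration 2:
  u = (-11 - (4)·-0.182 - (-4)·1.677) / (9) = -0.396
  v = (-7 - (3)·-0.396 - (-4)·1.677) / (11) = 0.081
  w = (11 - (-1)·-0.396 - (4)·0.081) / (6) = 1.713
Residual b − A·x = (-0.908, 0.149, 0.002)

0.149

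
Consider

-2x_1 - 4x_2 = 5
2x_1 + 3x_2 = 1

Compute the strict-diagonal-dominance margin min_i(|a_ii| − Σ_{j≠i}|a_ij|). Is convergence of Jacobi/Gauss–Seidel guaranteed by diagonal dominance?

-2

row 1: |-2| − (4) = -2
row 2: |3| − (2) = 1
minimum over rows = -2 → not strictly diagonally dominant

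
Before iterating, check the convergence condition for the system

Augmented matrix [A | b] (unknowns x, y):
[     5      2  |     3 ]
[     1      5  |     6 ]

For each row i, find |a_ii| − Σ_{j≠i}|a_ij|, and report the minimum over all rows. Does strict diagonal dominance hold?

row 1: |5| − (2) = 3
row 2: |5| − (1) = 4
minimum over rows = 3 → strictly diagonally dominant (convergence guaranteed)

3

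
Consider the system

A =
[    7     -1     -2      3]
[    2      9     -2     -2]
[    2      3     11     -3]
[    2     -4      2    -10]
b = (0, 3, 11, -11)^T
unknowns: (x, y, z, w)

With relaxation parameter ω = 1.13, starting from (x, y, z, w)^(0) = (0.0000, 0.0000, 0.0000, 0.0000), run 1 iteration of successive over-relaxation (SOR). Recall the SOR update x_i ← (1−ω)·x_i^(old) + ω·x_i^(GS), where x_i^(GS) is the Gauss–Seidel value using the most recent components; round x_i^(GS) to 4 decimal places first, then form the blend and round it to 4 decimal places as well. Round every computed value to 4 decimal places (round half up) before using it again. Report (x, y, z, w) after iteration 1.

Iteration 1:
  x: GS value = (0 - (-1)·0.0000 - (-2)·0.0000 - (3)·0.0000) / (7) = 0.0000;  x ← (1−ω)·0.0000 + ω·0.0000 = 0.0000
  y: GS value = (3 - (2)·0.0000 - (-2)·0.0000 - (-2)·0.0000) / (9) = 0.3333;  y ← (1−ω)·0.0000 + ω·0.3333 = 0.3766
  z: GS value = (11 - (2)·0.0000 - (3)·0.3766 - (-3)·0.0000) / (11) = 0.8973;  z ← (1−ω)·0.0000 + ω·0.8973 = 1.0139
  w: GS value = (-11 - (2)·0.0000 - (-4)·0.3766 - (2)·1.0139) / (-10) = 1.1521;  w ← (1−ω)·0.0000 + ω·1.1521 = 1.3019

(0.0000, 0.3766, 1.0139, 1.3019)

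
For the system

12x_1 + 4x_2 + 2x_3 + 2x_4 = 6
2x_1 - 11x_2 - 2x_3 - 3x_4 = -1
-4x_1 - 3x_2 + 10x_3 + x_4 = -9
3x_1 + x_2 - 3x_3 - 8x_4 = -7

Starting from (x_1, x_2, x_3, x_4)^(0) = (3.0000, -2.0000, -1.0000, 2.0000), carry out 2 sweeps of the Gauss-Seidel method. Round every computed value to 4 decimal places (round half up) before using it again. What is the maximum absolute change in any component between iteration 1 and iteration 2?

Iteration 1:
  x_1 = (6 - (4)·-2.0000 - (2)·-1.0000 - (2)·2.0000) / (12) = 1.0000
  x_2 = (-1 - (2)·1.0000 - (-2)·-1.0000 - (-3)·2.0000) / (-11) = -0.0909
  x_3 = (-9 - (-4)·1.0000 - (-3)·-0.0909 - (1)·2.0000) / (10) = -0.7273
  x_4 = (-7 - (3)·1.0000 - (1)·-0.0909 - (-3)·-0.7273) / (-8) = 1.5114
Iteration 2:
  x_1 = (6 - (4)·-0.0909 - (2)·-0.7273 - (2)·1.5114) / (12) = 0.3996
  x_2 = (-1 - (2)·0.3996 - (-2)·-0.7273 - (-3)·1.5114) / (-11) = -0.1164
  x_3 = (-9 - (-4)·0.3996 - (-3)·-0.1164 - (1)·1.5114) / (10) = -0.9262
  x_4 = (-7 - (3)·0.3996 - (1)·-0.1164 - (-3)·-0.9262) / (-8) = 1.3576
Change: (-0.6004, -0.0255, -0.1989, -0.1538) → max |·| = 0.6004

0.6004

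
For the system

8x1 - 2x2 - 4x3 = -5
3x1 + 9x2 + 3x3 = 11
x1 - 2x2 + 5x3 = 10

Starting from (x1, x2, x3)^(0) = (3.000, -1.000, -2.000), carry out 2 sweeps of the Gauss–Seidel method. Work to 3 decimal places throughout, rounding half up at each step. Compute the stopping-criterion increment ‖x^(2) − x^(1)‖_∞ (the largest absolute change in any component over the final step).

3.569

Iteration 1:
  x1 = (-5 - (-2)·-1.000 - (-4)·-2.000) / (8) = -1.875
  x2 = (11 - (3)·-1.875 - (3)·-2.000) / (9) = 2.514
  x3 = (10 - (1)·-1.875 - (-2)·2.514) / (5) = 3.381
Iteration 2:
  x1 = (-5 - (-2)·2.514 - (-4)·3.381) / (8) = 1.694
  x2 = (11 - (3)·1.694 - (3)·3.381) / (9) = -0.469
  x3 = (10 - (1)·1.694 - (-2)·-0.469) / (5) = 1.474
Change: (3.569, -2.983, -1.907) → max |·| = 3.569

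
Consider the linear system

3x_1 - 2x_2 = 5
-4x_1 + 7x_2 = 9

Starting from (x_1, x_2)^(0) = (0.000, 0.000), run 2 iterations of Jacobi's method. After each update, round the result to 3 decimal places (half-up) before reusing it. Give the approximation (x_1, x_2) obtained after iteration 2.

(2.524, 2.238)

Iteration 1:
  x_1 = (5 - (-2)·0.000) / (3) = 1.667
  x_2 = (9 - (-4)·0.000) / (7) = 1.286
Iteration 2:
  x_1 = (5 - (-2)·1.286) / (3) = 2.524
  x_2 = (9 - (-4)·1.667) / (7) = 2.238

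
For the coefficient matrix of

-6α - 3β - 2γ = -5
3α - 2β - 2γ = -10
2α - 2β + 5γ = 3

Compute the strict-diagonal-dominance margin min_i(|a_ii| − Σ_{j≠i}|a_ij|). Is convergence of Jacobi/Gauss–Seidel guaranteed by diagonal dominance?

row 1: |-6| − (3+2) = 1
row 2: |-2| − (3+2) = -3
row 3: |5| − (2+2) = 1
minimum over rows = -3 → not strictly diagonally dominant

-3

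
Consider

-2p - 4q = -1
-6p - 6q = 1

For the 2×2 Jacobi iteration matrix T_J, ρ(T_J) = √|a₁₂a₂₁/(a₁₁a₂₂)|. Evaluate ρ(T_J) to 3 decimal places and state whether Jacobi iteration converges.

a₁₂a₂₁/(a₁₁a₂₂) = (-4)·(-6) / ((-2)·(-6)) = 2.000000
ρ = √|2.000000| = √2.000000 = 1.414
ρ > 1, so Jacobi diverges

1.414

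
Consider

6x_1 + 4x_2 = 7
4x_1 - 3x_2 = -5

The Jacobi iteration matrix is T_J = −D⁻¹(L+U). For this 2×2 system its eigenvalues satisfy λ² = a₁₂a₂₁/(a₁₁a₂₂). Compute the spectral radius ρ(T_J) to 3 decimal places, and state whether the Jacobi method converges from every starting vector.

0.943

a₁₂a₂₁/(a₁₁a₂₂) = (4)·(4) / ((6)·(-3)) = -0.888889
ρ = √|-0.888889| = √0.888889 = 0.943
ρ < 1, so Jacobi converges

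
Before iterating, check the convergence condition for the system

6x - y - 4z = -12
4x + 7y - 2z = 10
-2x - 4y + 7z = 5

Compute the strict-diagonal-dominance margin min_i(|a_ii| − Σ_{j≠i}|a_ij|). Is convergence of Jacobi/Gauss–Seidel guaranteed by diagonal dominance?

1

row 1: |6| − (1+4) = 1
row 2: |7| − (4+2) = 1
row 3: |7| − (2+4) = 1
minimum over rows = 1 → strictly diagonally dominant (convergence guaranteed)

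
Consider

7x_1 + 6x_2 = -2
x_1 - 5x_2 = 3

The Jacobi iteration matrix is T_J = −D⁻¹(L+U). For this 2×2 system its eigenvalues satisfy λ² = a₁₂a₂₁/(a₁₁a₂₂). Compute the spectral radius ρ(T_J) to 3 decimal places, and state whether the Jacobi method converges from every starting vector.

a₁₂a₂₁/(a₁₁a₂₂) = (6)·(1) / ((7)·(-5)) = -0.171429
ρ = √|-0.171429| = √0.171429 = 0.414
ρ < 1, so Jacobi converges

0.414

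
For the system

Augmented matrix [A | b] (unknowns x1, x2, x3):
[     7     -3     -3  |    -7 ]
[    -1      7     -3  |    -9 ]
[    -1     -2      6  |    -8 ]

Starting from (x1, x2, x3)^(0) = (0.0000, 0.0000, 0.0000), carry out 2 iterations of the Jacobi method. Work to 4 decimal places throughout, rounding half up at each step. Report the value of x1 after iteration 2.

-2.1224

Iteration 1:
  x1 = (-7 - (-3)·0.0000 - (-3)·0.0000) / (7) = -1.0000
  x2 = (-9 - (-1)·0.0000 - (-3)·0.0000) / (7) = -1.2857
  x3 = (-8 - (-1)·0.0000 - (-2)·0.0000) / (6) = -1.3333
Iteration 2:
  x1 = (-7 - (-3)·-1.2857 - (-3)·-1.3333) / (7) = -2.1224
  x2 = (-9 - (-1)·-1.0000 - (-3)·-1.3333) / (7) = -2.0000
  x3 = (-8 - (-1)·-1.0000 - (-2)·-1.2857) / (6) = -1.9286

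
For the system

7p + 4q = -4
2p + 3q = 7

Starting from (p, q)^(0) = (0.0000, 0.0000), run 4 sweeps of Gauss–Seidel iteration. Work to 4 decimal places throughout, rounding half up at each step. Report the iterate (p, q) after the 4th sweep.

(-2.9384, 4.2923)

Iteration 1:
  p = (-4 - (4)·0.0000) / (7) = -0.5714
  q = (7 - (2)·-0.5714) / (3) = 2.7143
Iteration 2:
  p = (-4 - (4)·2.7143) / (7) = -2.1225
  q = (7 - (2)·-2.1225) / (3) = 3.7483
Iteration 3:
  p = (-4 - (4)·3.7483) / (7) = -2.7133
  q = (7 - (2)·-2.7133) / (3) = 4.1422
Iteration 4:
  p = (-4 - (4)·4.1422) / (7) = -2.9384
  q = (7 - (2)·-2.9384) / (3) = 4.2923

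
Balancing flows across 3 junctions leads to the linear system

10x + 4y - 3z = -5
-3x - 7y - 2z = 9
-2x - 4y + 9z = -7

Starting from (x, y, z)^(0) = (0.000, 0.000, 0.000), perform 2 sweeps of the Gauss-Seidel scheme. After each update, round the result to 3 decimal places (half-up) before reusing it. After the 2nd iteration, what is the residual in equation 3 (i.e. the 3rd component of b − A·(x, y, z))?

Iteration 1:
  x = (-5 - (4)·0.000 - (-3)·0.000) / (10) = -0.500
  y = (9 - (-3)·-0.500 - (-2)·0.000) / (-7) = -1.071
  z = (-7 - (-2)·-0.500 - (-4)·-1.071) / (9) = -1.365
Iteration 2:
  x = (-5 - (4)·-1.071 - (-3)·-1.365) / (10) = -0.481
  y = (9 - (-3)·-0.481 - (-2)·-1.365) / (-7) = -0.690
  z = (-7 - (-2)·-0.481 - (-4)·-0.690) / (9) = -1.191
Residual b − A·x = (-1.003, 0.345, -0.003)

-0.003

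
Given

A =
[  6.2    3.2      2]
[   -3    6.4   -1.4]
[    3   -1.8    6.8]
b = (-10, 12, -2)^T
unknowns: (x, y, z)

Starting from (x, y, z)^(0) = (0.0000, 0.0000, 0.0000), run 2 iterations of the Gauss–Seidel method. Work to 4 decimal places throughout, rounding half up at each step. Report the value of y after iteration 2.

Iteration 1:
  x = (-10 - (3.2)·0.0000 - (2)·0.0000) / (6.2) = -1.6129
  y = (12 - (-3)·-1.6129 - (-1.4)·0.0000) / (6.4) = 1.1190
  z = (-2 - (3)·-1.6129 - (-1.8)·1.1190) / (6.8) = 0.7137
Iteration 2:
  x = (-10 - (3.2)·1.1190 - (2)·0.7137) / (6.2) = -2.4207
  y = (12 - (-3)·-2.4207 - (-1.4)·0.7137) / (6.4) = 0.8964
  z = (-2 - (3)·-2.4207 - (-1.8)·0.8964) / (6.8) = 1.0111

0.8964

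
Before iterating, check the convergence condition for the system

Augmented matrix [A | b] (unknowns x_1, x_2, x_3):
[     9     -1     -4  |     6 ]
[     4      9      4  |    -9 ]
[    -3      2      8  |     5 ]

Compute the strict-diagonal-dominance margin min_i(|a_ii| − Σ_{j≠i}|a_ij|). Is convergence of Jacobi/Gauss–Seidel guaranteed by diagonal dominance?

row 1: |9| − (1+4) = 4
row 2: |9| − (4+4) = 1
row 3: |8| − (3+2) = 3
minimum over rows = 1 → strictly diagonally dominant (convergence guaranteed)

1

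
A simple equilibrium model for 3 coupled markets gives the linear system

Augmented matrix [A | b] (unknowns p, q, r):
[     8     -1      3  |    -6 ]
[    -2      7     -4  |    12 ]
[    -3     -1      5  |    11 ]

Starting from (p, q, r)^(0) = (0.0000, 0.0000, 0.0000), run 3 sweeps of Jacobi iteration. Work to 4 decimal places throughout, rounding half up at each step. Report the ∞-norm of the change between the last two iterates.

Iteration 1:
  p = (-6 - (-1)·0.0000 - (3)·0.0000) / (8) = -0.7500
  q = (12 - (-2)·0.0000 - (-4)·0.0000) / (7) = 1.7143
  r = (11 - (-3)·0.0000 - (-1)·0.0000) / (5) = 2.2000
Iteration 2:
  p = (-6 - (-1)·1.7143 - (3)·2.2000) / (8) = -1.3607
  q = (12 - (-2)·-0.7500 - (-4)·2.2000) / (7) = 2.7571
  r = (11 - (-3)·-0.7500 - (-1)·1.7143) / (5) = 2.0929
Iteration 3:
  p = (-6 - (-1)·2.7571 - (3)·2.0929) / (8) = -1.1902
  q = (12 - (-2)·-1.3607 - (-4)·2.0929) / (7) = 2.5215
  r = (11 - (-3)·-1.3607 - (-1)·2.7571) / (5) = 1.9350
Change: (0.1705, -0.2356, -0.1579) → max |·| = 0.2356

0.2356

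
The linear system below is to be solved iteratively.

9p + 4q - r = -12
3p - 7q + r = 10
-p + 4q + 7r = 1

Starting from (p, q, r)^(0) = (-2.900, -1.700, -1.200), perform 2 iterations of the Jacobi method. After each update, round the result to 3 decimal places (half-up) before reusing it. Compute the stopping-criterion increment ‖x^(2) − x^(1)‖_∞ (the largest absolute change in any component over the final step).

1.210

Iteration 1:
  p = (-12 - (4)·-1.700 - (-1)·-1.200) / (9) = -0.711
  q = (10 - (3)·-2.900 - (1)·-1.200) / (-7) = -2.843
  r = (1 - (-1)·-2.900 - (4)·-1.700) / (7) = 0.700
Iteration 2:
  p = (-12 - (4)·-2.843 - (-1)·0.700) / (9) = 0.008
  q = (10 - (3)·-0.711 - (1)·0.700) / (-7) = -1.633
  r = (1 - (-1)·-0.711 - (4)·-2.843) / (7) = 1.666
Change: (0.719, 1.210, 0.966) → max |·| = 1.210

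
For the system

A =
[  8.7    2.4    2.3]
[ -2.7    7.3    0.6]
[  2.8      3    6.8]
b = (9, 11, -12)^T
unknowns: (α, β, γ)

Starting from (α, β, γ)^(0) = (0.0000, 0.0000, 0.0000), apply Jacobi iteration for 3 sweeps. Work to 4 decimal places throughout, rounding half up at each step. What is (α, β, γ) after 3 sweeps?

Iteration 1:
  α = (9 - (2.4)·0.0000 - (2.3)·0.0000) / (8.7) = 1.0345
  β = (11 - (-2.7)·0.0000 - (0.6)·0.0000) / (7.3) = 1.5068
  γ = (-12 - (2.8)·0.0000 - (3)·0.0000) / (6.8) = -1.7647
Iteration 2:
  α = (9 - (2.4)·1.5068 - (2.3)·-1.7647) / (8.7) = 1.0853
  β = (11 - (-2.7)·1.0345 - (0.6)·-1.7647) / (7.3) = 2.0345
  γ = (-12 - (2.8)·1.0345 - (3)·1.5068) / (6.8) = -2.8554
Iteration 3:
  α = (9 - (2.4)·2.0345 - (2.3)·-2.8554) / (8.7) = 1.2281
  β = (11 - (-2.7)·1.0853 - (0.6)·-2.8554) / (7.3) = 2.1430
  γ = (-12 - (2.8)·1.0853 - (3)·2.0345) / (6.8) = -3.1092

(1.2281, 2.1430, -3.1092)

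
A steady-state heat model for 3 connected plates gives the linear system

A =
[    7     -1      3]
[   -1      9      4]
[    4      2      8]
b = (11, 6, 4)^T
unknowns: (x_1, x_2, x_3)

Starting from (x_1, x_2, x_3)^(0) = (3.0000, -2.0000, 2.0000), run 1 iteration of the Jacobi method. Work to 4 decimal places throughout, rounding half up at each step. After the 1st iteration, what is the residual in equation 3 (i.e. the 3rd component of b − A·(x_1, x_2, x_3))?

Iteration 1:
  x_1 = (11 - (-1)·-2.0000 - (3)·2.0000) / (7) = 0.4286
  x_2 = (6 - (-1)·3.0000 - (4)·2.0000) / (9) = 0.1111
  x_3 = (4 - (4)·3.0000 - (2)·-2.0000) / (8) = -0.5000
Residual b − A·x = (9.6109, 7.4287, 6.0634)

6.0634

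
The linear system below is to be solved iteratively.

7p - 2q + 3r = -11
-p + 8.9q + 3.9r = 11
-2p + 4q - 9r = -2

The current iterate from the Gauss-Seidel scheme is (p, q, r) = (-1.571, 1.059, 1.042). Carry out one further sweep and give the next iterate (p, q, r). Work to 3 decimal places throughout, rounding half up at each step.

(-1.715, 0.587, 0.864)

One sweep:
  p = (-11 - (-2)·1.059 - (3)·1.042) / (7) = -1.715
  q = (11 - (-1)·-1.715 - (3.9)·1.042) / (8.9) = 0.587
  r = (-2 - (-2)·-1.715 - (4)·0.587) / (-9) = 0.864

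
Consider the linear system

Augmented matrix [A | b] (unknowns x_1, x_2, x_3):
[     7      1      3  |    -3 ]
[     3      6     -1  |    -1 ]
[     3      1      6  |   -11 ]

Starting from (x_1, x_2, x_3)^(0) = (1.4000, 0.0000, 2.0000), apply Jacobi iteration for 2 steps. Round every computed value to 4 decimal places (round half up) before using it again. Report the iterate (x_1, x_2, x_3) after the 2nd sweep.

(0.7333, 0.0540, -1.1016)

Iteration 1:
  x_1 = (-3 - (1)·0.0000 - (3)·2.0000) / (7) = -1.2857
  x_2 = (-1 - (3)·1.4000 - (-1)·2.0000) / (6) = -0.5333
  x_3 = (-11 - (3)·1.4000 - (1)·0.0000) / (6) = -2.5333
Iteration 2:
  x_1 = (-3 - (1)·-0.5333 - (3)·-2.5333) / (7) = 0.7333
  x_2 = (-1 - (3)·-1.2857 - (-1)·-2.5333) / (6) = 0.0540
  x_3 = (-11 - (3)·-1.2857 - (1)·-0.5333) / (6) = -1.1016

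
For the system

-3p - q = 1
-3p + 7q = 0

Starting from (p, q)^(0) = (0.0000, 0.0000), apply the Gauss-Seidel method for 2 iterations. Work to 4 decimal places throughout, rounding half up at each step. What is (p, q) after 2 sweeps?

(-0.2857, -0.1224)

Iteration 1:
  p = (1 - (-1)·0.0000) / (-3) = -0.3333
  q = (0 - (-3)·-0.3333) / (7) = -0.1428
Iteration 2:
  p = (1 - (-1)·-0.1428) / (-3) = -0.2857
  q = (0 - (-3)·-0.2857) / (7) = -0.1224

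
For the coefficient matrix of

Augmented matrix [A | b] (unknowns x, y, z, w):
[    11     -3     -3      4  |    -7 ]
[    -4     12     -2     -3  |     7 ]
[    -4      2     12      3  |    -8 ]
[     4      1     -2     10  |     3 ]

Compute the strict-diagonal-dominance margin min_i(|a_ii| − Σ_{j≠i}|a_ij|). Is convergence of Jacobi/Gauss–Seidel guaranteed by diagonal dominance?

row 1: |11| − (3+3+4) = 1
row 2: |12| − (4+2+3) = 3
row 3: |12| − (4+2+3) = 3
row 4: |10| − (4+1+2) = 3
minimum over rows = 1 → strictly diagonally dominant (convergence guaranteed)

1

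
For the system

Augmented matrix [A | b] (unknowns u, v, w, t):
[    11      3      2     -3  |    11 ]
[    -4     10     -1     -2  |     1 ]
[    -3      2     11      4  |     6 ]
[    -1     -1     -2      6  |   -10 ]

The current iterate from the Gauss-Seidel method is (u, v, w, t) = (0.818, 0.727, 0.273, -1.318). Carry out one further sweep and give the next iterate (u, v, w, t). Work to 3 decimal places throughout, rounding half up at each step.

One sweep:
  u = (11 - (3)·0.727 - (2)·0.273 - (-3)·-1.318) / (11) = 0.393
  v = (1 - (-4)·0.393 - (-1)·0.273 - (-2)·-1.318) / (10) = 0.021
  w = (6 - (-3)·0.393 - (2)·0.021 - (4)·-1.318) / (11) = 1.128
  t = (-10 - (-1)·0.393 - (-1)·0.021 - (-2)·1.128) / (6) = -1.222

(0.393, 0.021, 1.128, -1.222)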